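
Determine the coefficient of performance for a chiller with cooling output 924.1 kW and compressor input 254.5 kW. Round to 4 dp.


COP = 924.1 / 254.5 = 3.6310

3.6310


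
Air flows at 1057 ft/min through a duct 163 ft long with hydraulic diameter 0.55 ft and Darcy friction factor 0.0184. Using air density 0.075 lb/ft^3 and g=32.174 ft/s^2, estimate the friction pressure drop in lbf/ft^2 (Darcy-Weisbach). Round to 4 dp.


v_fps = 1057/60 = 17.6167 ft/s
dp = 0.0184*(163/0.55)*0.075*17.6167^2/(2*32.174) = 1.9725 lbf/ft^2

1.9725 lbf/ft^2


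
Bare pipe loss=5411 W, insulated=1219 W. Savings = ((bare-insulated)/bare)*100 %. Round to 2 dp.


Savings = ((5411-1219)/5411)*100 = 77.47 %

77.47 %


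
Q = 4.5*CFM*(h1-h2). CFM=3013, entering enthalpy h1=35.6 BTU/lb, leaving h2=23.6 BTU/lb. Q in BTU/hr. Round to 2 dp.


Q = 4.5 * 3013 * (35.6 - 23.6) = 162702.00 BTU/hr

162702.00 BTU/hr


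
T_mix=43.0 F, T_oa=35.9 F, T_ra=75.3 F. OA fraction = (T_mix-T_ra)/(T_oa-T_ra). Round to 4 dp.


frac = (43.0 - 75.3) / (35.9 - 75.3) = 0.8198

0.8198


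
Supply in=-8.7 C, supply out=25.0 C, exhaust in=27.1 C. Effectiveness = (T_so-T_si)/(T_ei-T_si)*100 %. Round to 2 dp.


eff = (25.0-(-8.7))/(27.1-(-8.7))*100 = 94.13 %

94.13 %


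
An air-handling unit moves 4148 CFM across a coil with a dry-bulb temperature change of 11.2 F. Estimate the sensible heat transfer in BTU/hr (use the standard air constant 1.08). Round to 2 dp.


Q = 1.08 * 4148 * 11.2 = 50174.21 BTU/hr

50174.21 BTU/hr


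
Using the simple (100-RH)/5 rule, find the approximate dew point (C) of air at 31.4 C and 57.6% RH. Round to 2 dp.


Td = 31.4 - (100-57.6)/5 = 22.92 C

22.92 C


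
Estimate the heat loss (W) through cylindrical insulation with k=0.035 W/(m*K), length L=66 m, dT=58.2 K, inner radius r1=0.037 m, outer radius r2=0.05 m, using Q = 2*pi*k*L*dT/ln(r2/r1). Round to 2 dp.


Q = 2*pi*0.035*66*58.2/ln(0.05/0.037) = 2805.41 W

2805.41 W


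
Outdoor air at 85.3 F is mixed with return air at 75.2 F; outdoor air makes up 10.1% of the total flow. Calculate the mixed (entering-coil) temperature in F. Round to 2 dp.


T_mix = 75.2 + (10.1/100)*(85.3-75.2) = 76.22 F

76.22 F


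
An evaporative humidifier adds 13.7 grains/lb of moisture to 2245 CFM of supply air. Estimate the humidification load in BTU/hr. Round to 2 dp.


Q = 0.68 * 2245 * 13.7 = 20914.42 BTU/hr

20914.42 BTU/hr


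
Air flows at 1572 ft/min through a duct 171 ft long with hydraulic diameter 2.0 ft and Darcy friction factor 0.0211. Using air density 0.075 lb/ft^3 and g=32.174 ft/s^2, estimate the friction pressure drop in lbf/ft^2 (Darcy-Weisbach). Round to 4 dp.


v_fps = 1572/60 = 26.2 ft/s
dp = 0.0211*(171/2.0)*0.075*26.2^2/(2*32.174) = 1.4434 lbf/ft^2

1.4434 lbf/ft^2


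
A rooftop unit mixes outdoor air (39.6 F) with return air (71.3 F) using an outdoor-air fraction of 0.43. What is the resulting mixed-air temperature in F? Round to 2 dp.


T_mix = 0.43*39.6 + 0.57*71.3 = 57.67 F

57.67 F


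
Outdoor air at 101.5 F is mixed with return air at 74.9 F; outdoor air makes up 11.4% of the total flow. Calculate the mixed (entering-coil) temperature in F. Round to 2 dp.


T_mix = 74.9 + (11.4/100)*(101.5-74.9) = 77.93 F

77.93 F


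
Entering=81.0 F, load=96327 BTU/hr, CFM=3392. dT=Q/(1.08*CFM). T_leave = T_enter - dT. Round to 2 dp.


dT = 96327/(1.08*3392) = 26.2947
T_leave = 81.0 - 26.2947 = 54.71 F

54.71 F


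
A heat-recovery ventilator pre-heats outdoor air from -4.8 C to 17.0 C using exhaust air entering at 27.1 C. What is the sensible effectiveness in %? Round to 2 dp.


eff = (17.0-(-4.8))/(27.1-(-4.8))*100 = 68.34 %

68.34 %


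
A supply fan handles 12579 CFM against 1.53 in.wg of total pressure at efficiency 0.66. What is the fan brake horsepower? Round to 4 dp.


BHP = 12579 * 1.53 / (6356 * 0.66) = 4.5879 hp

4.5879 hp


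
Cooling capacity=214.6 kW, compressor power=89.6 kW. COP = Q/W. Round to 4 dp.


COP = 214.6 / 89.6 = 2.3951

2.3951


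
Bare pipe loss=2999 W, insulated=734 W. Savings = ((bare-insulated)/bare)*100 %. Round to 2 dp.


Savings = ((2999-734)/2999)*100 = 75.53 %

75.53 %


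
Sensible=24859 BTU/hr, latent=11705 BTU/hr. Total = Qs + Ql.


Qt = 24859 + 11705 = 36564 BTU/hr

36564 BTU/hr


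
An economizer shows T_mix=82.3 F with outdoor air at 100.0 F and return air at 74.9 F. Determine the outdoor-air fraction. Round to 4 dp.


frac = (82.3 - 74.9) / (100.0 - 74.9) = 0.2948

0.2948


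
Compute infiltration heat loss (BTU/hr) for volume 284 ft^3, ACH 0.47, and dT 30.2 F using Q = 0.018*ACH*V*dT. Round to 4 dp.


Q = 0.018 * 0.47 * 284 * 30.2 = 72.5597 BTU/hr

72.5597 BTU/hr


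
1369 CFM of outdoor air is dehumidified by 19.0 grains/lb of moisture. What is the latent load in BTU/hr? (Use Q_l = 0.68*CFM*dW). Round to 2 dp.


Q = 0.68 * 1369 * 19.0 = 17687.48 BTU/hr

17687.48 BTU/hr


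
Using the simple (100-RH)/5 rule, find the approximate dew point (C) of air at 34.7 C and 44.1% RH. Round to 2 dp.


Td = 34.7 - (100-44.1)/5 = 23.52 C

23.52 C


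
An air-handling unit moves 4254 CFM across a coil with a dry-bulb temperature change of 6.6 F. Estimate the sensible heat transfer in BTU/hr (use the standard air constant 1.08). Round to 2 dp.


Q = 1.08 * 4254 * 6.6 = 30322.51 BTU/hr

30322.51 BTU/hr


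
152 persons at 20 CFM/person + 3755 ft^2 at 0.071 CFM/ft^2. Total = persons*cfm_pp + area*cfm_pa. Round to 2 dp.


Total = 152*20 + 3755*0.071 = 3306.61 CFM

3306.61 CFM


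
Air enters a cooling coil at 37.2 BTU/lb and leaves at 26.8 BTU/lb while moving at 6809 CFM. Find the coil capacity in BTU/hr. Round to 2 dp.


Q = 4.5 * 6809 * (37.2 - 26.8) = 318661.20 BTU/hr

318661.20 BTU/hr


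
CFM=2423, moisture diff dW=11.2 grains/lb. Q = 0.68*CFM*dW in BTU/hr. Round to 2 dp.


Q = 0.68 * 2423 * 11.2 = 18453.57 BTU/hr

18453.57 BTU/hr


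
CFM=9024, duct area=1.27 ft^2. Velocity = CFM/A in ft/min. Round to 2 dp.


V = 9024 / 1.27 = 7105.51 ft/min

7105.51 ft/min


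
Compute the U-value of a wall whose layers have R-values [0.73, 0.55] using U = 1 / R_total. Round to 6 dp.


R_total = 0.73 + 0.55 = 1.28
U = 1/1.28 = 0.781250

0.781250


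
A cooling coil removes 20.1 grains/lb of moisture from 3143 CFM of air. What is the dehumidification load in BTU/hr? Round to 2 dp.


Q = 0.68 * 3143 * 20.1 = 42958.52 BTU/hr

42958.52 BTU/hr


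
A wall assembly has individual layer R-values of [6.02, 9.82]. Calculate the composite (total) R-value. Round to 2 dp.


R_total = 6.02 + 9.82 = 15.84

15.84


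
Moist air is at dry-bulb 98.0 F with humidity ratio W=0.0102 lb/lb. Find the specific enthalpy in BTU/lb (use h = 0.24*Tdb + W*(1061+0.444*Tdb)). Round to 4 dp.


h = 0.24*98.0 + 0.0102*(1061+0.444*98.0) = 34.7860 BTU/lb

34.7860 BTU/lb


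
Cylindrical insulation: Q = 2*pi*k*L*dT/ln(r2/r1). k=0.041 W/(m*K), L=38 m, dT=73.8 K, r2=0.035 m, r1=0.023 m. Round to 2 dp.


Q = 2*pi*0.041*38*73.8/ln(0.035/0.023) = 1720.70 W

1720.70 W


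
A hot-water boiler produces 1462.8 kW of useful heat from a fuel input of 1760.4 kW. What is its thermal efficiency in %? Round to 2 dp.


eta = (1462.8/1760.4)*100 = 83.09 %

83.09 %


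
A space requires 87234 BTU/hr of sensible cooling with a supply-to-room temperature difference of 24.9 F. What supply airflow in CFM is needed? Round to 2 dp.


CFM = 87234 / (1.08 * 24.9) = 3243.86

3243.86 CFM


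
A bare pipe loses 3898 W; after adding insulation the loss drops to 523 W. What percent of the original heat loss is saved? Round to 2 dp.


Savings = ((3898-523)/3898)*100 = 86.58 %

86.58 %


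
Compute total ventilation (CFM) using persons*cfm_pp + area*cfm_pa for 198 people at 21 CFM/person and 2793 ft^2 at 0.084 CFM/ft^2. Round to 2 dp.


Total = 198*21 + 2793*0.084 = 4392.61 CFM

4392.61 CFM


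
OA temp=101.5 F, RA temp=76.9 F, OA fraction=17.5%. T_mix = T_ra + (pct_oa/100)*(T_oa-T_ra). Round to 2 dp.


T_mix = 76.9 + (17.5/100)*(101.5-76.9) = 81.21 F

81.21 F


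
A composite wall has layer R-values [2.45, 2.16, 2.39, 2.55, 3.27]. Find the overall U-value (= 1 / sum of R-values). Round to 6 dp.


R_total = 2.45 + 2.16 + 2.39 + 2.55 + 3.27 = 12.82
U = 1/12.82 = 0.078003

0.078003


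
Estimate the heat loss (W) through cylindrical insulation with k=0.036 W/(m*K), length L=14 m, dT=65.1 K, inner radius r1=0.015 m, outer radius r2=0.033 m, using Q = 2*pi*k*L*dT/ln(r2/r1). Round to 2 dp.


Q = 2*pi*0.036*14*65.1/ln(0.033/0.015) = 261.46 W

261.46 W


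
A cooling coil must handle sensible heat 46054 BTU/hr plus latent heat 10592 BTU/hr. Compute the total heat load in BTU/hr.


Qt = 46054 + 10592 = 56646 BTU/hr

56646 BTU/hr


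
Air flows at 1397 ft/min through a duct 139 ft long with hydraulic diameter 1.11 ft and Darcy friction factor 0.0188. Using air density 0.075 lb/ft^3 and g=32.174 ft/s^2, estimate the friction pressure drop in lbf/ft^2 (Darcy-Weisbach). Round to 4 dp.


v_fps = 1397/60 = 23.2833 ft/s
dp = 0.0188*(139/1.11)*0.075*23.2833^2/(2*32.174) = 1.4875 lbf/ft^2

1.4875 lbf/ft^2


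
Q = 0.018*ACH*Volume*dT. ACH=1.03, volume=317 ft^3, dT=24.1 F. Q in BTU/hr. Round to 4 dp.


Q = 0.018 * 1.03 * 317 * 24.1 = 141.6400 BTU/hr

141.6400 BTU/hr


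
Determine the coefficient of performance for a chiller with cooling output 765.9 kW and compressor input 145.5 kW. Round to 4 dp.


COP = 765.9 / 145.5 = 5.2639

5.2639


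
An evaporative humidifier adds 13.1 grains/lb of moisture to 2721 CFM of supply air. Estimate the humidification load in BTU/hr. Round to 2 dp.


Q = 0.68 * 2721 * 13.1 = 24238.67 BTU/hr

24238.67 BTU/hr


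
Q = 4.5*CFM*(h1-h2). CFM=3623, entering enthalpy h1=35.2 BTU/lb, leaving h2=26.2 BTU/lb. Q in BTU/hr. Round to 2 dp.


Q = 4.5 * 3623 * (35.2 - 26.2) = 146731.50 BTU/hr

146731.50 BTU/hr


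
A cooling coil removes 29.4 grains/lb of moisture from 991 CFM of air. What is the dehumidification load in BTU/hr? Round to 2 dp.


Q = 0.68 * 991 * 29.4 = 19812.07 BTU/hr

19812.07 BTU/hr


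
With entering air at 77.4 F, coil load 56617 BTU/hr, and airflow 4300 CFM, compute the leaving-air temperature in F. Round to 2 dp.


dT = 56617/(1.08*4300) = 12.1914
T_leave = 77.4 - 12.1914 = 65.21 F

65.21 F


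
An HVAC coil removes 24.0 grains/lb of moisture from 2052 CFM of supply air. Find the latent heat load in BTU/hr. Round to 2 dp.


Q = 0.68 * 2052 * 24.0 = 33488.64 BTU/hr

33488.64 BTU/hr


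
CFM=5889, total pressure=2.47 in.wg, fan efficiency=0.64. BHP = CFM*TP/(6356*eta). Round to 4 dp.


BHP = 5889 * 2.47 / (6356 * 0.64) = 3.5758 hp

3.5758 hp


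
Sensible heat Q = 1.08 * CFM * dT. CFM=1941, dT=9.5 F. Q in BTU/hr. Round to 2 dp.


Q = 1.08 * 1941 * 9.5 = 19914.66 BTU/hr

19914.66 BTU/hr


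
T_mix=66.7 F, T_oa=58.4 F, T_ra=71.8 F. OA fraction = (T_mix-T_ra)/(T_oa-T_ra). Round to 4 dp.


frac = (66.7 - 71.8) / (58.4 - 71.8) = 0.3806

0.3806


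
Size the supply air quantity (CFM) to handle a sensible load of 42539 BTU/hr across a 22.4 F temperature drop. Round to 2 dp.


CFM = 42539 / (1.08 * 22.4) = 1758.39

1758.39 CFM


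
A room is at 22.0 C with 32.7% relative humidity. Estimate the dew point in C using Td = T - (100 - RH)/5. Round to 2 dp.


Td = 22.0 - (100-32.7)/5 = 8.54 C

8.54 C


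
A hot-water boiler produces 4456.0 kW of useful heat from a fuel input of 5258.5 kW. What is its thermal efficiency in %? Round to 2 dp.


eta = (4456.0/5258.5)*100 = 84.74 %

84.74 %


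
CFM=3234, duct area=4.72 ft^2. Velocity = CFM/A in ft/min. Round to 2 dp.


V = 3234 / 4.72 = 685.17 ft/min

685.17 ft/min


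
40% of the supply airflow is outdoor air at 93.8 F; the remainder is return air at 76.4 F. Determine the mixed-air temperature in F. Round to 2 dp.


T_mix = 0.4*93.8 + 0.6*76.4 = 83.36 F

83.36 F


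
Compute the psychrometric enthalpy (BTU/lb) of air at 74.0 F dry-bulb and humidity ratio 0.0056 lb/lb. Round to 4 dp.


h = 0.24*74.0 + 0.0056*(1061+0.444*74.0) = 23.8856 BTU/lb

23.8856 BTU/lb


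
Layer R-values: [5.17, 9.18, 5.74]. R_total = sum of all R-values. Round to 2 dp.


R_total = 5.17 + 9.18 + 5.74 = 20.09

20.09


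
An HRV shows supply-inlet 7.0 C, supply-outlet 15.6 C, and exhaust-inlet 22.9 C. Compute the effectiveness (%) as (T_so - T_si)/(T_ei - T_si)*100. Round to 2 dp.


eff = (15.6-7.0)/(22.9-7.0)*100 = 54.09 %

54.09 %


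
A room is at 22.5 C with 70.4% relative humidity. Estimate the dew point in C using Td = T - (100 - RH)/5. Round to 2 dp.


Td = 22.5 - (100-70.4)/5 = 16.58 C

16.58 C


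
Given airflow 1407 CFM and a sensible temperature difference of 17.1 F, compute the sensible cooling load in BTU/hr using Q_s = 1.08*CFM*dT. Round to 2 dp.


Q = 1.08 * 1407 * 17.1 = 25984.48 BTU/hr

25984.48 BTU/hr


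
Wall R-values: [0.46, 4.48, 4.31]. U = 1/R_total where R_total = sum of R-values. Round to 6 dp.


R_total = 0.46 + 4.48 + 4.31 = 9.25
U = 1/9.25 = 0.108108

0.108108


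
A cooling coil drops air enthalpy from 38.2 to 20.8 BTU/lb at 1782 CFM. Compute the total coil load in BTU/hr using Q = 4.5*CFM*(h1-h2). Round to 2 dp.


Q = 4.5 * 1782 * (38.2 - 20.8) = 139530.60 BTU/hr

139530.60 BTU/hr


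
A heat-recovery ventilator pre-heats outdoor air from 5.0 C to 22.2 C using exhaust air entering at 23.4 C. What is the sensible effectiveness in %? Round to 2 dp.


eff = (22.2-5.0)/(23.4-5.0)*100 = 93.48 %

93.48 %


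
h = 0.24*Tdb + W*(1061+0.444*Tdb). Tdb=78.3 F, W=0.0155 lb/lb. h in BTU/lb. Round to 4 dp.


h = 0.24*78.3 + 0.0155*(1061+0.444*78.3) = 35.7764 BTU/lb

35.7764 BTU/lb


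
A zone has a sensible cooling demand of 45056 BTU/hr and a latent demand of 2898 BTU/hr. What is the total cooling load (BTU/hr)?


Qt = 45056 + 2898 = 47954 BTU/hr

47954 BTU/hr


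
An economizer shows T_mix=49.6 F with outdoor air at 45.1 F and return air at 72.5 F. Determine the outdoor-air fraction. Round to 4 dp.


frac = (49.6 - 72.5) / (45.1 - 72.5) = 0.8358

0.8358


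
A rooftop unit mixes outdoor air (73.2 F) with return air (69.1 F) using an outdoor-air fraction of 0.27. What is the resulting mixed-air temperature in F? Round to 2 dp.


T_mix = 0.27*73.2 + 0.73*69.1 = 70.21 F

70.21 F


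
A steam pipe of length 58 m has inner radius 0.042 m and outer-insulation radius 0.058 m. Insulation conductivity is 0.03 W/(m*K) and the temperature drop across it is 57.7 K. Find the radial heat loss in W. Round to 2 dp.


Q = 2*pi*0.03*58*57.7/ln(0.058/0.042) = 1954.37 W

1954.37 W


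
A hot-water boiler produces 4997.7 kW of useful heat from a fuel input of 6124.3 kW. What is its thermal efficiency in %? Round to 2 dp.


eta = (4997.7/6124.3)*100 = 81.60 %

81.60 %


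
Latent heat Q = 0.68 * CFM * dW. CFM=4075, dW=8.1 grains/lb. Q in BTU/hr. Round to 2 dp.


Q = 0.68 * 4075 * 8.1 = 22445.10 BTU/hr

22445.10 BTU/hr


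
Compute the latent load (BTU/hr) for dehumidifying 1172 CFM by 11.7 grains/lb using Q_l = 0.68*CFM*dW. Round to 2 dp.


Q = 0.68 * 1172 * 11.7 = 9324.43 BTU/hr

9324.43 BTU/hr


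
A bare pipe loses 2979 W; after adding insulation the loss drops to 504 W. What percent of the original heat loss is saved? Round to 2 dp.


Savings = ((2979-504)/2979)*100 = 83.08 %

83.08 %


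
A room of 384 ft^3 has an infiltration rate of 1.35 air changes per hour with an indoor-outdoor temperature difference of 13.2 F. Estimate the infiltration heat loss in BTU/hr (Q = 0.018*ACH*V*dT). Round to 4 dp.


Q = 0.018 * 1.35 * 384 * 13.2 = 123.1718 BTU/hr

123.1718 BTU/hr


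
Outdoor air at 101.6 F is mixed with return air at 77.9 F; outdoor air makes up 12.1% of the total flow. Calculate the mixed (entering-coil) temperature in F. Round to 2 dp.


T_mix = 77.9 + (12.1/100)*(101.6-77.9) = 80.77 F

80.77 F


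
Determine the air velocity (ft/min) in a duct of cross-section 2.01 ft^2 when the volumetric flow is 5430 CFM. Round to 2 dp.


V = 5430 / 2.01 = 2701.49 ft/min

2701.49 ft/min


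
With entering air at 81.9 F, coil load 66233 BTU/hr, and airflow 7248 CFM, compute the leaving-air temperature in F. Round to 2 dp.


dT = 66233/(1.08*7248) = 8.4612
T_leave = 81.9 - 8.4612 = 73.44 F

73.44 F


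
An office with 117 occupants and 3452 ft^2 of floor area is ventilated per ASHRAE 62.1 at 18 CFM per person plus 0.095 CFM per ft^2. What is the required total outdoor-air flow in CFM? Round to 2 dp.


Total = 117*18 + 3452*0.095 = 2433.94 CFM

2433.94 CFM


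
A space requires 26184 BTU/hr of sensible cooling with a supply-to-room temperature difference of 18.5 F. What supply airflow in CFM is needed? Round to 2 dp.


CFM = 26184 / (1.08 * 18.5) = 1310.51

1310.51 CFM


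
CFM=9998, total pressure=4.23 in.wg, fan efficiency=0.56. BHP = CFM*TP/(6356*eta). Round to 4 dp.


BHP = 9998 * 4.23 / (6356 * 0.56) = 11.8818 hp

11.8818 hp


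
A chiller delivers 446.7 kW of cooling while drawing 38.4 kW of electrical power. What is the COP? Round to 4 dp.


COP = 446.7 / 38.4 = 11.6328

11.6328


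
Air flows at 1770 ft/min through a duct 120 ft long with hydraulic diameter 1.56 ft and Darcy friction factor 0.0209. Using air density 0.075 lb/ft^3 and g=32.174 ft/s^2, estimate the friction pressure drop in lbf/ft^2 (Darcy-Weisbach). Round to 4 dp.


v_fps = 1770/60 = 29.5 ft/s
dp = 0.0209*(120/1.56)*0.075*29.5^2/(2*32.174) = 1.6307 lbf/ft^2

1.6307 lbf/ft^2


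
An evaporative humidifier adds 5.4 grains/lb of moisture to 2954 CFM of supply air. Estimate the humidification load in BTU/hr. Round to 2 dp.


Q = 0.68 * 2954 * 5.4 = 10847.09 BTU/hr

10847.09 BTU/hr


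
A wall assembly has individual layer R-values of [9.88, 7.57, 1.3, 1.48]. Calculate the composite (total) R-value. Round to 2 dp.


R_total = 9.88 + 7.57 + 1.3 + 1.48 = 20.23

20.23


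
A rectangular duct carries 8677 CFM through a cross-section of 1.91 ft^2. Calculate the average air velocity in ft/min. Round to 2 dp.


V = 8677 / 1.91 = 4542.93 ft/min

4542.93 ft/min


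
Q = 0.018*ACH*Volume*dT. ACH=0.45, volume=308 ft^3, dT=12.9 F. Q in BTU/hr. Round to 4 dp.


Q = 0.018 * 0.45 * 308 * 12.9 = 32.1829 BTU/hr

32.1829 BTU/hr


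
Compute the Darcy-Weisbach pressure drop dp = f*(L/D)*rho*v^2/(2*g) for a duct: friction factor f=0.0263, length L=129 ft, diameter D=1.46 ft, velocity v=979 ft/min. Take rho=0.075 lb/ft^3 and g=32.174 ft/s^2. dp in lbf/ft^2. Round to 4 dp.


v_fps = 979/60 = 16.3167 ft/s
dp = 0.0263*(129/1.46)*0.075*16.3167^2/(2*32.174) = 0.7211 lbf/ft^2

0.7211 lbf/ft^2


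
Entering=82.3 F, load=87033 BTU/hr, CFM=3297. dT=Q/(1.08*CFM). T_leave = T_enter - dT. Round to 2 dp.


dT = 87033/(1.08*3297) = 24.4423
T_leave = 82.3 - 24.4423 = 57.86 F

57.86 F


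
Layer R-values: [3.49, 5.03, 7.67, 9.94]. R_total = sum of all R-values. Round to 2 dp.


R_total = 3.49 + 5.03 + 7.67 + 9.94 = 26.13

26.13


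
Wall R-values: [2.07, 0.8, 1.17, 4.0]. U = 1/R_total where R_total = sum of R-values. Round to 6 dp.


R_total = 2.07 + 0.8 + 1.17 + 4.0 = 8.04
U = 1/8.04 = 0.124378

0.124378


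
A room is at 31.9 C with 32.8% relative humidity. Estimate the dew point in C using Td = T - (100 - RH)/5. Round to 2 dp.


Td = 31.9 - (100-32.8)/5 = 18.46 C

18.46 C


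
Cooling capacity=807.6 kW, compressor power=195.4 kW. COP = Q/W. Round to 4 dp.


COP = 807.6 / 195.4 = 4.1331

4.1331


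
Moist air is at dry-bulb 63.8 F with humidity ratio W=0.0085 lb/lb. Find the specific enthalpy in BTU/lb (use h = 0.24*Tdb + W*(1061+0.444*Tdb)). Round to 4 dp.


h = 0.24*63.8 + 0.0085*(1061+0.444*63.8) = 24.5713 BTU/lb

24.5713 BTU/lb


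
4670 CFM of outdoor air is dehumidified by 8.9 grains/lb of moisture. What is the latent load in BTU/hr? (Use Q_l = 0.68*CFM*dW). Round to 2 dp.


Q = 0.68 * 4670 * 8.9 = 28262.84 BTU/hr

28262.84 BTU/hr


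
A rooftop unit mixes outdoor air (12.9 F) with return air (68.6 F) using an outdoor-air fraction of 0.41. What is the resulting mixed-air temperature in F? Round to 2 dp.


T_mix = 0.41*12.9 + 0.59*68.6 = 45.76 F

45.76 F


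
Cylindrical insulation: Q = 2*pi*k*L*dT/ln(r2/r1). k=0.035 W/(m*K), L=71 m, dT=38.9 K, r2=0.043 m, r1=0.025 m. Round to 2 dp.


Q = 2*pi*0.035*71*38.9/ln(0.043/0.025) = 1119.95 W

1119.95 W


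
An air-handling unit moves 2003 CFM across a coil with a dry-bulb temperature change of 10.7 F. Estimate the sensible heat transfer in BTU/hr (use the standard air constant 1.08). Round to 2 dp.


Q = 1.08 * 2003 * 10.7 = 23146.67 BTU/hr

23146.67 BTU/hr


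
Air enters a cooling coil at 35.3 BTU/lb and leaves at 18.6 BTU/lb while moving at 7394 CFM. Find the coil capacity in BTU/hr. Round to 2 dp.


Q = 4.5 * 7394 * (35.3 - 18.6) = 555659.10 BTU/hr

555659.10 BTU/hr


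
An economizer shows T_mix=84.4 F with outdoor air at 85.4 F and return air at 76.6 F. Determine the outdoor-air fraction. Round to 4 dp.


frac = (84.4 - 76.6) / (85.4 - 76.6) = 0.8864

0.8864


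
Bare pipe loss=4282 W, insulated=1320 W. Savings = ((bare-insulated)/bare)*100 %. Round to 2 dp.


Savings = ((4282-1320)/4282)*100 = 69.17 %

69.17 %


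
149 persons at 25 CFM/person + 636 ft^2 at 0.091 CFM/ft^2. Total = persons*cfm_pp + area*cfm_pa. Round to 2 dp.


Total = 149*25 + 636*0.091 = 3782.88 CFM

3782.88 CFM


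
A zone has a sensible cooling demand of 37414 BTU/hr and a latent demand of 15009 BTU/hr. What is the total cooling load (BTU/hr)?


Qt = 37414 + 15009 = 52423 BTU/hr

52423 BTU/hr


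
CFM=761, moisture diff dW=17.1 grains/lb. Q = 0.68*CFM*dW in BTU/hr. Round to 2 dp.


Q = 0.68 * 761 * 17.1 = 8848.91 BTU/hr

8848.91 BTU/hr


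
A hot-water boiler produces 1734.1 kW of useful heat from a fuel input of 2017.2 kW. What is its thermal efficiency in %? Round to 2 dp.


eta = (1734.1/2017.2)*100 = 85.97 %

85.97 %


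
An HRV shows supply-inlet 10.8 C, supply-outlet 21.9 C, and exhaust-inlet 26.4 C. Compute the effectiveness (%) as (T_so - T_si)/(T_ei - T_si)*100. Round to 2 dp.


eff = (21.9-10.8)/(26.4-10.8)*100 = 71.15 %

71.15 %


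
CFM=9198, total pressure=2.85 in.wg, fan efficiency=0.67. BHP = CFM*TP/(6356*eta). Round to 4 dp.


BHP = 9198 * 2.85 / (6356 * 0.67) = 6.1557 hp

6.1557 hp


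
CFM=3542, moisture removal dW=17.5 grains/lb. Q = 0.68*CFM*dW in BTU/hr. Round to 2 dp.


Q = 0.68 * 3542 * 17.5 = 42149.80 BTU/hr

42149.80 BTU/hr


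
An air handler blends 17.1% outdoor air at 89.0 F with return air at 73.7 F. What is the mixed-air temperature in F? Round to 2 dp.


T_mix = 73.7 + (17.1/100)*(89.0-73.7) = 76.32 F

76.32 F


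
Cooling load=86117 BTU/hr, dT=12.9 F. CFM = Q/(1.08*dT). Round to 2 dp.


CFM = 86117 / (1.08 * 12.9) = 6181.24

6181.24 CFM


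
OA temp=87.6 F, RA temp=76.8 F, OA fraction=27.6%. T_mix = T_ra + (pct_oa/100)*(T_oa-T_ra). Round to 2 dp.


T_mix = 76.8 + (27.6/100)*(87.6-76.8) = 79.78 F

79.78 F


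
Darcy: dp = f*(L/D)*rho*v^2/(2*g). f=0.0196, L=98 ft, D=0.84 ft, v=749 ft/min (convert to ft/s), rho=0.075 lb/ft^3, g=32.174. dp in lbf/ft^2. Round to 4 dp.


v_fps = 749/60 = 12.4833 ft/s
dp = 0.0196*(98/0.84)*0.075*12.4833^2/(2*32.174) = 0.4153 lbf/ft^2

0.4153 lbf/ft^2


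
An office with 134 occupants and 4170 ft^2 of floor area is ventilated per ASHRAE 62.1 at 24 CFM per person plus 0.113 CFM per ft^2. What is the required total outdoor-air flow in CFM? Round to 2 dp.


Total = 134*24 + 4170*0.113 = 3687.21 CFM

3687.21 CFM


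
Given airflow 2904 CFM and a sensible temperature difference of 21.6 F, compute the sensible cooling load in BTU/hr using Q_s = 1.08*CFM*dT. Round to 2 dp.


Q = 1.08 * 2904 * 21.6 = 67744.51 BTU/hr

67744.51 BTU/hr


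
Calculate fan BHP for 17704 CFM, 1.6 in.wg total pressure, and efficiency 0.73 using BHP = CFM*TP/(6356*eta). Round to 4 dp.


BHP = 17704 * 1.6 / (6356 * 0.73) = 6.1050 hp

6.1050 hp


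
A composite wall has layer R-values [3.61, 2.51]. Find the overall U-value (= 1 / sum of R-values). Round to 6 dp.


R_total = 3.61 + 2.51 = 6.12
U = 1/6.12 = 0.163399

0.163399


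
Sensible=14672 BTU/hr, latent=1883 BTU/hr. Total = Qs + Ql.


Qt = 14672 + 1883 = 16555 BTU/hr

16555 BTU/hr


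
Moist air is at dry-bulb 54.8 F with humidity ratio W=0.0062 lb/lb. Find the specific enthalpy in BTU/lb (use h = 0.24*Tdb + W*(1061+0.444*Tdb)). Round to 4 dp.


h = 0.24*54.8 + 0.0062*(1061+0.444*54.8) = 19.8811 BTU/lb

19.8811 BTU/lb


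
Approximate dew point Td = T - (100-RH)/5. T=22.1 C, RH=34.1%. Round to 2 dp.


Td = 22.1 - (100-34.1)/5 = 8.92 C

8.92 C


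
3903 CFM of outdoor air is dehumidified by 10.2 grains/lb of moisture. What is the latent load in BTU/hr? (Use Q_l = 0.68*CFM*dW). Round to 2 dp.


Q = 0.68 * 3903 * 10.2 = 27071.21 BTU/hr

27071.21 BTU/hr


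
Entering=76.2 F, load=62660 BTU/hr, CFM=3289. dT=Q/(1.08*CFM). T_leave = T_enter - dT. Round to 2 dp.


dT = 62660/(1.08*3289) = 17.6402
T_leave = 76.2 - 17.6402 = 58.56 F

58.56 F


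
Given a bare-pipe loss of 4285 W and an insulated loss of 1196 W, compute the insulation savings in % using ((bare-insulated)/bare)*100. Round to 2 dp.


Savings = ((4285-1196)/4285)*100 = 72.09 %

72.09 %


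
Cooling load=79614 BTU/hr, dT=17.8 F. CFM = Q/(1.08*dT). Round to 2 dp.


CFM = 79614 / (1.08 * 17.8) = 4141.39

4141.39 CFM


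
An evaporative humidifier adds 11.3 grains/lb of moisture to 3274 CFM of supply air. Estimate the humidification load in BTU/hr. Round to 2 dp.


Q = 0.68 * 3274 * 11.3 = 25157.42 BTU/hr

25157.42 BTU/hr


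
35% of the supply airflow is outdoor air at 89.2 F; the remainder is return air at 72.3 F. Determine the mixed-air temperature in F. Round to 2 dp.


T_mix = 0.35*89.2 + 0.65*72.3 = 78.22 F

78.22 F


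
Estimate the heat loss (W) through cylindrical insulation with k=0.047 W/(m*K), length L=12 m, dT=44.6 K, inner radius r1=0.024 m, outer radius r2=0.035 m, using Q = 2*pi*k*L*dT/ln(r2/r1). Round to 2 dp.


Q = 2*pi*0.047*12*44.6/ln(0.035/0.024) = 418.90 W

418.90 W


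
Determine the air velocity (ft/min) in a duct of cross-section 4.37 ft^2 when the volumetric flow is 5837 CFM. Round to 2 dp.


V = 5837 / 4.37 = 1335.70 ft/min

1335.70 ft/min


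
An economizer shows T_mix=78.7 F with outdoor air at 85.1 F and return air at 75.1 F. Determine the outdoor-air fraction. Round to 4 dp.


frac = (78.7 - 75.1) / (85.1 - 75.1) = 0.3600

0.3600


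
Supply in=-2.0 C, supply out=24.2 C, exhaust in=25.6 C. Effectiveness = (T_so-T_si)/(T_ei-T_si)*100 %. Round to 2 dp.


eff = (24.2-(-2.0))/(25.6-(-2.0))*100 = 94.93 %

94.93 %


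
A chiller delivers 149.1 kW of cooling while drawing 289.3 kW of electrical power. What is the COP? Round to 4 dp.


COP = 149.1 / 289.3 = 0.5154

0.5154


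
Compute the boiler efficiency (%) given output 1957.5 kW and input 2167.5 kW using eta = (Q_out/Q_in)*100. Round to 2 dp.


eta = (1957.5/2167.5)*100 = 90.31 %

90.31 %


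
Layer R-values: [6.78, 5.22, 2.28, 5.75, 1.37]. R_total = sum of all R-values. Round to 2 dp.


R_total = 6.78 + 5.22 + 2.28 + 5.75 + 1.37 = 21.40

21.40


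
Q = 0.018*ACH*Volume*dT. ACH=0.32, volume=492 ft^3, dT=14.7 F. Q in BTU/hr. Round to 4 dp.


Q = 0.018 * 0.32 * 492 * 14.7 = 41.6586 BTU/hr

41.6586 BTU/hr


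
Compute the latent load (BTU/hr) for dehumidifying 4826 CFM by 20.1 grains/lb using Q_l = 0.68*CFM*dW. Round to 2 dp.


Q = 0.68 * 4826 * 20.1 = 65961.77 BTU/hr

65961.77 BTU/hr


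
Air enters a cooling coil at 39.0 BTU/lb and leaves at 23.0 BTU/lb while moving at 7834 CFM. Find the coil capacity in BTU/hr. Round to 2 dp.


Q = 4.5 * 7834 * (39.0 - 23.0) = 564048.00 BTU/hr

564048.00 BTU/hr


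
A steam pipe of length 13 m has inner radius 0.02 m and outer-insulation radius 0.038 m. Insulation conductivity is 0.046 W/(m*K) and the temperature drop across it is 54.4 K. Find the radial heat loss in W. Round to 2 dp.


Q = 2*pi*0.046*13*54.4/ln(0.038/0.02) = 318.45 W

318.45 W


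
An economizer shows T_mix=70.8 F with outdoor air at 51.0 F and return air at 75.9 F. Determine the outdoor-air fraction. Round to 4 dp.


frac = (70.8 - 75.9) / (51.0 - 75.9) = 0.2048

0.2048


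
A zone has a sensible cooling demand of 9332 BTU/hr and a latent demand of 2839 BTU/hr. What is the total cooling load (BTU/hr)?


Qt = 9332 + 2839 = 12171 BTU/hr

12171 BTU/hr


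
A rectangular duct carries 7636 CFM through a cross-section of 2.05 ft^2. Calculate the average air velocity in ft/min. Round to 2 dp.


V = 7636 / 2.05 = 3724.88 ft/min

3724.88 ft/min


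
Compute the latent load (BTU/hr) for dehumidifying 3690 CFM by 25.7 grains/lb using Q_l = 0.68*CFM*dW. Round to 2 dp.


Q = 0.68 * 3690 * 25.7 = 64486.44 BTU/hr

64486.44 BTU/hr


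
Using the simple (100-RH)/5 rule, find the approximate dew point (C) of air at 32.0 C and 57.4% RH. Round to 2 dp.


Td = 32.0 - (100-57.4)/5 = 23.48 C

23.48 C


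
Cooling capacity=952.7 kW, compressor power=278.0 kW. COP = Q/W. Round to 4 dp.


COP = 952.7 / 278.0 = 3.4270

3.4270


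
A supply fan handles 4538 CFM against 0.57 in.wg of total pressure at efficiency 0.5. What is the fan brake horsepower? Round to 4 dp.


BHP = 4538 * 0.57 / (6356 * 0.5) = 0.8139 hp

0.8139 hp


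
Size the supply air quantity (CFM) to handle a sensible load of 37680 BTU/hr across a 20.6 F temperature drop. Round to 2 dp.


CFM = 37680 / (1.08 * 20.6) = 1693.64

1693.64 CFM


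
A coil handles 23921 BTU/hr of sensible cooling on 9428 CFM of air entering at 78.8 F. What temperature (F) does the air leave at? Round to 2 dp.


dT = 23921/(1.08*9428) = 2.3493
T_leave = 78.8 - 2.3493 = 76.45 F

76.45 F


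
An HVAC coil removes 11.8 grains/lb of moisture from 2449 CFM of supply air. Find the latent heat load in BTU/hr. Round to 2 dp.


Q = 0.68 * 2449 * 11.8 = 19650.78 BTU/hr

19650.78 BTU/hr


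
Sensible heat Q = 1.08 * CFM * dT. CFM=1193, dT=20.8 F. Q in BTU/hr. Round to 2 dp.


Q = 1.08 * 1193 * 20.8 = 26799.55 BTU/hr

26799.55 BTU/hr


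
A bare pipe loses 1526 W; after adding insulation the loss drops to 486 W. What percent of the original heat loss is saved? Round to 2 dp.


Savings = ((1526-486)/1526)*100 = 68.15 %

68.15 %


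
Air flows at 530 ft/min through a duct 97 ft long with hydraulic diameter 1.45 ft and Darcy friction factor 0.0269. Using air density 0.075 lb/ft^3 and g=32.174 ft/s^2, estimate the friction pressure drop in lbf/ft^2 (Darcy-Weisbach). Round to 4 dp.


v_fps = 530/60 = 8.8333 ft/s
dp = 0.0269*(97/1.45)*0.075*8.8333^2/(2*32.174) = 0.1637 lbf/ft^2

0.1637 lbf/ft^2


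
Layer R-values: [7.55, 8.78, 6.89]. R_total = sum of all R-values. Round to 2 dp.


R_total = 7.55 + 8.78 + 6.89 = 23.22

23.22


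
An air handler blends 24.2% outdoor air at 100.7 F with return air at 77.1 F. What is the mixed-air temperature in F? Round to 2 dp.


T_mix = 77.1 + (24.2/100)*(100.7-77.1) = 82.81 F

82.81 F


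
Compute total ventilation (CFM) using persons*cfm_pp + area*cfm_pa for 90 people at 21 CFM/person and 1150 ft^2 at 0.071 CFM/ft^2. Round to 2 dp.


Total = 90*21 + 1150*0.071 = 1971.65 CFM

1971.65 CFM


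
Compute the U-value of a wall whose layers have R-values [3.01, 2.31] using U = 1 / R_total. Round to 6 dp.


R_total = 3.01 + 2.31 = 5.32
U = 1/5.32 = 0.187970

0.187970


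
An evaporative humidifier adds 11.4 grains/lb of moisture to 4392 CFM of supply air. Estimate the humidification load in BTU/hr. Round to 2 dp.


Q = 0.68 * 4392 * 11.4 = 34046.78 BTU/hr

34046.78 BTU/hr


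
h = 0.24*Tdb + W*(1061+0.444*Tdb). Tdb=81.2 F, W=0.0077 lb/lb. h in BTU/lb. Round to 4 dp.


h = 0.24*81.2 + 0.0077*(1061+0.444*81.2) = 27.9353 BTU/lb

27.9353 BTU/lb


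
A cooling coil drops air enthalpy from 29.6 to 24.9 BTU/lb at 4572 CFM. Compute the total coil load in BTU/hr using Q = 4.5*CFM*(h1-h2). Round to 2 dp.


Q = 4.5 * 4572 * (29.6 - 24.9) = 96697.80 BTU/hr

96697.80 BTU/hr


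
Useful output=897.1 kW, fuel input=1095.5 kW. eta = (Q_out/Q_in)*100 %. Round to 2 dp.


eta = (897.1/1095.5)*100 = 81.89 %

81.89 %


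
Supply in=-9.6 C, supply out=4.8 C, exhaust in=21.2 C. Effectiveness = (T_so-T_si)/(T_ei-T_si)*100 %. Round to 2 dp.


eff = (4.8-(-9.6))/(21.2-(-9.6))*100 = 46.75 %

46.75 %


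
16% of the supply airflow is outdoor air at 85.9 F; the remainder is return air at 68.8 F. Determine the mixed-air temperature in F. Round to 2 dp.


T_mix = 0.16*85.9 + 0.84*68.8 = 71.54 F

71.54 F


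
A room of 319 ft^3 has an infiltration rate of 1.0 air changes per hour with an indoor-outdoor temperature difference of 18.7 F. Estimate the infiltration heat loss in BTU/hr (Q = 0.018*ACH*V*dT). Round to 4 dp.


Q = 0.018 * 1.0 * 319 * 18.7 = 107.3754 BTU/hr

107.3754 BTU/hr


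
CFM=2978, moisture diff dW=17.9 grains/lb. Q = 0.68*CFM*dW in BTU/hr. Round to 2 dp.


Q = 0.68 * 2978 * 17.9 = 36248.22 BTU/hr

36248.22 BTU/hr


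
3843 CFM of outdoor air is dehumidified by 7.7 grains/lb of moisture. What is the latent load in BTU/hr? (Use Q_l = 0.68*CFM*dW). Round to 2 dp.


Q = 0.68 * 3843 * 7.7 = 20121.95 BTU/hr

20121.95 BTU/hr


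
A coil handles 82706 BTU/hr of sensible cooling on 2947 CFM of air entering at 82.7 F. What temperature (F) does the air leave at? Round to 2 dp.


dT = 82706/(1.08*2947) = 25.9856
T_leave = 82.7 - 25.9856 = 56.71 F

56.71 F


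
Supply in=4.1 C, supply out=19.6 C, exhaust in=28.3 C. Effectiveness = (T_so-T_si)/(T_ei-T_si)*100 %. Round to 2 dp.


eff = (19.6-4.1)/(28.3-4.1)*100 = 64.05 %

64.05 %


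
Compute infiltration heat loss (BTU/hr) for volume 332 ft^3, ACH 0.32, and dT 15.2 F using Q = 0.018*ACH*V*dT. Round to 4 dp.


Q = 0.018 * 0.32 * 332 * 15.2 = 29.0673 BTU/hr

29.0673 BTU/hr


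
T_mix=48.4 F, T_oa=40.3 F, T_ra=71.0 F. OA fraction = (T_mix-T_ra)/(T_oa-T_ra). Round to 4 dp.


frac = (48.4 - 71.0) / (40.3 - 71.0) = 0.7362

0.7362


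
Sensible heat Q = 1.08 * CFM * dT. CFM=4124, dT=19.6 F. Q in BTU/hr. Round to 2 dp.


Q = 1.08 * 4124 * 19.6 = 87296.83 BTU/hr

87296.83 BTU/hr


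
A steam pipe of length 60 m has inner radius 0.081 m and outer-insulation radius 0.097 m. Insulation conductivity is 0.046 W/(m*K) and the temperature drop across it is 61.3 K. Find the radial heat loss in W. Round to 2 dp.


Q = 2*pi*0.046*60*61.3/ln(0.097/0.081) = 5897.20 W

5897.20 W


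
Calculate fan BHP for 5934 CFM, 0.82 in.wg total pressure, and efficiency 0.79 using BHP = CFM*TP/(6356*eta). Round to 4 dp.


BHP = 5934 * 0.82 / (6356 * 0.79) = 0.9691 hp

0.9691 hp


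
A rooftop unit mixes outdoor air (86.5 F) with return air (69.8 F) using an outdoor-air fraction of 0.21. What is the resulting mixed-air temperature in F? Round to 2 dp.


T_mix = 0.21*86.5 + 0.79*69.8 = 73.31 F

73.31 F


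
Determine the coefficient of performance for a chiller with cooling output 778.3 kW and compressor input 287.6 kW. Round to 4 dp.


COP = 778.3 / 287.6 = 2.7062

2.7062


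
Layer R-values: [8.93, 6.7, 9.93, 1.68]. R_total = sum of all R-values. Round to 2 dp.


R_total = 8.93 + 6.7 + 9.93 + 1.68 = 27.24

27.24


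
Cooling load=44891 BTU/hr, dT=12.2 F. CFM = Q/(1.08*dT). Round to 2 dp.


CFM = 44891 / (1.08 * 12.2) = 3407.03

3407.03 CFM


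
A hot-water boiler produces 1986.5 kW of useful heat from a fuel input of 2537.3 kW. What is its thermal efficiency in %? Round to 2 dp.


eta = (1986.5/2537.3)*100 = 78.29 %

78.29 %


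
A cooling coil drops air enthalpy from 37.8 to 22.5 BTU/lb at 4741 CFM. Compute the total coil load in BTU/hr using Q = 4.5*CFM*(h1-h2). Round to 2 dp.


Q = 4.5 * 4741 * (37.8 - 22.5) = 326417.85 BTU/hr

326417.85 BTU/hr


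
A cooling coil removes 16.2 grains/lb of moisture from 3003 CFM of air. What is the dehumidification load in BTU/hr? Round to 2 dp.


Q = 0.68 * 3003 * 16.2 = 33081.05 BTU/hr

33081.05 BTU/hr


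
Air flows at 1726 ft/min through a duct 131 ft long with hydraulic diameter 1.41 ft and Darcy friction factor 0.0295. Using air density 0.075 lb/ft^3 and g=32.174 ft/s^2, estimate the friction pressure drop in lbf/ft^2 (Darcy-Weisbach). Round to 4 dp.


v_fps = 1726/60 = 28.7667 ft/s
dp = 0.0295*(131/1.41)*0.075*28.7667^2/(2*32.174) = 2.6435 lbf/ft^2

2.6435 lbf/ft^2


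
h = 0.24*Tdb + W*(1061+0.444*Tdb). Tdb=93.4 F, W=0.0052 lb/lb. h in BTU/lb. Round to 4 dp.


h = 0.24*93.4 + 0.0052*(1061+0.444*93.4) = 28.1488 BTU/lb

28.1488 BTU/lb


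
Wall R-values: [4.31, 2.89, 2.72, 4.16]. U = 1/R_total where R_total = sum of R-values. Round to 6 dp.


R_total = 4.31 + 2.89 + 2.72 + 4.16 = 14.08
U = 1/14.08 = 0.071023

0.071023


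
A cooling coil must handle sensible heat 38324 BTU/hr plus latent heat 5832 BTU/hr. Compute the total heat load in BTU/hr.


Qt = 38324 + 5832 = 44156 BTU/hr

44156 BTU/hr


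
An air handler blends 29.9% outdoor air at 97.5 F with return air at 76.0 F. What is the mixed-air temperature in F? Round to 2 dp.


T_mix = 76.0 + (29.9/100)*(97.5-76.0) = 82.43 F

82.43 F


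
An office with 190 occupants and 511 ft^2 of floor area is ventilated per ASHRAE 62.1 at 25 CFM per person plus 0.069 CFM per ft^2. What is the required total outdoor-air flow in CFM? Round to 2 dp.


Total = 190*25 + 511*0.069 = 4785.26 CFM

4785.26 CFM


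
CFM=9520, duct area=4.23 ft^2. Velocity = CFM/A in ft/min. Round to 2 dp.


V = 9520 / 4.23 = 2250.59 ft/min

2250.59 ft/min


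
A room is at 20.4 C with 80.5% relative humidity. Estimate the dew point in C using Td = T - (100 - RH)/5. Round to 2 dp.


Td = 20.4 - (100-80.5)/5 = 16.50 C

16.50 C


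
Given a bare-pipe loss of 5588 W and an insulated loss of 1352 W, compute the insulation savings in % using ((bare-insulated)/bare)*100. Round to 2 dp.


Savings = ((5588-1352)/5588)*100 = 75.81 %

75.81 %


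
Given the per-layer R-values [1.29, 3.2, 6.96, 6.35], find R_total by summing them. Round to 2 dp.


R_total = 1.29 + 3.2 + 6.96 + 6.35 = 17.80

17.80


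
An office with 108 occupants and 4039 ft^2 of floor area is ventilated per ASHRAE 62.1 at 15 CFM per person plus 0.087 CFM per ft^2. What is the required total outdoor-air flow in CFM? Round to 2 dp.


Total = 108*15 + 4039*0.087 = 1971.39 CFM

1971.39 CFM


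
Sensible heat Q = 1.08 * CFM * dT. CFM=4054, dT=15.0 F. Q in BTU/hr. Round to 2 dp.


Q = 1.08 * 4054 * 15.0 = 65674.80 BTU/hr

65674.80 BTU/hr


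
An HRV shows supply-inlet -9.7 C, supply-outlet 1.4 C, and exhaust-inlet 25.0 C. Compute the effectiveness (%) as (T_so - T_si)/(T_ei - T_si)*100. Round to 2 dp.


eff = (1.4-(-9.7))/(25.0-(-9.7))*100 = 31.99 %

31.99 %


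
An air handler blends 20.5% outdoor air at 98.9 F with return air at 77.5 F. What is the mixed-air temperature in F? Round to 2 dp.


T_mix = 77.5 + (20.5/100)*(98.9-77.5) = 81.89 F

81.89 F


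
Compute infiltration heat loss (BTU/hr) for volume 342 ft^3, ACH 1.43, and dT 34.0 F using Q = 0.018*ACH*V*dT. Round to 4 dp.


Q = 0.018 * 1.43 * 342 * 34.0 = 299.3047 BTU/hr

299.3047 BTU/hr


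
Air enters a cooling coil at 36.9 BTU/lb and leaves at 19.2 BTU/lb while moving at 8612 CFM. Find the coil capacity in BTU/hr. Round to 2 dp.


Q = 4.5 * 8612 * (36.9 - 19.2) = 685945.80 BTU/hr

685945.80 BTU/hr


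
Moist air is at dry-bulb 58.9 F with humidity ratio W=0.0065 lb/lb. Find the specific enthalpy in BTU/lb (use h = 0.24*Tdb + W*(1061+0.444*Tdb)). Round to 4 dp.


h = 0.24*58.9 + 0.0065*(1061+0.444*58.9) = 21.2025 BTU/lb

21.2025 BTU/lb
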